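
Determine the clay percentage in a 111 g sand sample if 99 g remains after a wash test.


Formula: Clay% = (W_total - W_washed) / W_total * 100
Clay mass = 111 - 99 = 12 g
Clay% = 12 / 111 * 100 = 10.8108%

Final answer: 10.8108%


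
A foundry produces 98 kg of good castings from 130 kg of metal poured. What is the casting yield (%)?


Formula: Casting Yield = (W_good / W_total) * 100
Yield = (98 kg / 130 kg) * 100 = 75.3846%


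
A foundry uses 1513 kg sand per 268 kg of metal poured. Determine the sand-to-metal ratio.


Formula: Sand-to-Metal Ratio = W_sand / W_metal
Ratio = 1513 kg / 268 kg = 5.6455

Answer: 5.6455


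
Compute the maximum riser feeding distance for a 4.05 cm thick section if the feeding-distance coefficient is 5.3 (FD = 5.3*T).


Formula: FD = 5.3 * T  (riser feeding-distance rule)
FD = 5.3 * 4.05 cm = 21.4650 cm


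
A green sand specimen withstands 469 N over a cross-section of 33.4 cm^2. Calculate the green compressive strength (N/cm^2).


Formula: Compressive Strength = Force / Area
Strength = 469 N / 33.4 cm^2 = 14.0419 N/cm^2


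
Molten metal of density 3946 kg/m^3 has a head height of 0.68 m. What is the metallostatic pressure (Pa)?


Formula: P = rho * g * h
rho * g = 3946 * 9.81 = 38710.26 N/m^3
P = 38710.26 * 0.68 = 26322.9768 Pa

26322.9768 Pa


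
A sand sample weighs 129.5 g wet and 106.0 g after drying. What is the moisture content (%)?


Formula: MC = (W_wet - W_dry) / W_wet * 100
Water mass = 129.5 - 106.0 = 23.5 g
MC = 23.5 / 129.5 * 100 = 18.1467%

Final answer: 18.1467%


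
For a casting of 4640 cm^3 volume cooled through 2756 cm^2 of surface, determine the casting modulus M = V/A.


Formula: Casting Modulus M = V / A
M = 4640 cm^3 / 2756 cm^2 = 1.6836 cm

Answer: 1.6836 cm


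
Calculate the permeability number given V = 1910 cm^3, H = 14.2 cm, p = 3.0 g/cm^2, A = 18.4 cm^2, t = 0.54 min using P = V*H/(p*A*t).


Formula: Permeability Number P = (V * H) / (p * A * t)
Numerator: V * H = 1910 * 14.2 = 27122.0
Denominator: p * A * t = 3.0 * 18.4 * 0.54 = 29.808
P = 27122.0 / 29.808 = 909.8900

Final answer: 909.8900


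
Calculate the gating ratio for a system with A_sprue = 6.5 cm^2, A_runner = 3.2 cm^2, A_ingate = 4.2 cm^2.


Sprue:Runner:Ingate = 1 : 3.2/6.5 : 4.2/6.5 = 1:0.49:0.65

Final answer: 1:0.49:0.65


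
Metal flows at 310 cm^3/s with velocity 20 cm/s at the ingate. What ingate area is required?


Formula: A_ingate = Q / v  (continuity equation)
A = 310 cm^3/s / 20 cm/s = 15.5000 cm^2

15.5000 cm^2


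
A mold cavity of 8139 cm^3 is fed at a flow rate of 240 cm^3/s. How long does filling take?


Formula: t_fill = V_mold / Q_flow
t = 8139 cm^3 / 240 cm^3/s = 33.9125 s

Final answer: 33.9125 s


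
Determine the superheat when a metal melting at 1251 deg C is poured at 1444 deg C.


Formula: Superheat = T_pour - T_melt
Superheat = 1444 - 1251 = 193 deg C

193 deg C


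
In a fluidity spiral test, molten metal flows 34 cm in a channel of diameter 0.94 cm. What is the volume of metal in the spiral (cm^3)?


Formula: V = pi * (d/2)^2 * L  (cylinder volume)
Radius = 0.94/2 = 0.47 cm
V = pi * 0.47^2 * 34 = 23.5952 cm^3

Answer: 23.5952 cm^3


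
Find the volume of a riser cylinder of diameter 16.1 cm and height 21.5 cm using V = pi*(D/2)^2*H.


Formula: V = pi * (D/2)^2 * H  (cylinder volume)
Radius = D/2 = 16.1/2 = 8.05 cm
V = pi * 8.05^2 * 21.5 = 4377.0357 cm^3

Final answer: 4377.0357 cm^3


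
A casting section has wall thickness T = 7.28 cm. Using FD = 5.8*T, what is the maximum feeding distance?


Formula: FD = 5.8 * T  (riser feeding-distance rule)
FD = 5.8 * 7.28 cm = 42.2240 cm


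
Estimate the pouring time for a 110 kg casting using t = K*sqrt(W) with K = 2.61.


Formula: t = K * sqrt(W)
sqrt(W) = sqrt(110) = 10.48809
t = 2.61 * 10.48809 = 27.3739 s

Final answer: 27.3739 s


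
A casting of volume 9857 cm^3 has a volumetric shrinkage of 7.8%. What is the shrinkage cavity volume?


Formula: V_shrink = V_casting * shrinkage_pct / 100
V_shrink = 9857 cm^3 * 7.8 / 100 = 768.8460 cm^3


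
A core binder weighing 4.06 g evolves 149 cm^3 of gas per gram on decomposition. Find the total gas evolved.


Formula: V_gas = W_binder * gas_evolution_rate
V = 4.06 g * 149 cm^3/g = 604.9400 cm^3

Answer: 604.9400 cm^3


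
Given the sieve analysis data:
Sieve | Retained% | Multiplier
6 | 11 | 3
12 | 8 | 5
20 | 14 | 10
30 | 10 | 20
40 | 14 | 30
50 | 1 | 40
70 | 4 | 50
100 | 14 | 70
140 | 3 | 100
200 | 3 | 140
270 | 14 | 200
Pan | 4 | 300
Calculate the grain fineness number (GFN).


Formula: GFN = sum(pct * multiplier) / sum(pct)
sum(pct * multiplier) = 6773
sum(pct) = 100
GFN = 6773 / 100 = 67.73

Answer: 67.73


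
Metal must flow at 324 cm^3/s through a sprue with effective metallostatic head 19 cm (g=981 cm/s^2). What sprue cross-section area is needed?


Formula: v = sqrt(2*g*h), A = Q/v
Velocity: v = sqrt(2 * 981 * 19) = sqrt(37278) = 193.0751 cm/s
Sprue area: A = Q / v = 324 / 193.0751 = 1.6781 cm^2

Answer: 1.6781 cm^2


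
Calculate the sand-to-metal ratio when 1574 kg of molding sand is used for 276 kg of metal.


Formula: Sand-to-Metal Ratio = W_sand / W_metal
Ratio = 1574 kg / 276 kg = 5.7029

Final answer: 5.7029


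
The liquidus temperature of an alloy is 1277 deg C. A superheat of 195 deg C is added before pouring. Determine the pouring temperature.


Formula: T_pour = T_melt + Superheat
T_pour = 1277 + 195 = 1472 deg C

Final answer: 1472 deg C


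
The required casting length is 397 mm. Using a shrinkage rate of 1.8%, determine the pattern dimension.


Formula: L_pattern = L_casting * (1 + shrinkage_rate/100)
Shrinkage factor = 1 + 1.8/100 = 1.018
L_pattern = 397 mm * 1.018 = 404.1460 mm


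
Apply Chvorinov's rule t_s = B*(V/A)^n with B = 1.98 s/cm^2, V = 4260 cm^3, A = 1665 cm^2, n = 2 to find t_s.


Formula: t_s = B * (V/A)^n  (Chvorinov's rule, n=2)
Modulus M = V/A = 4260/1665 = 2.558559 cm
M^2 = 2.558559^2 = 6.546224 cm^2
t_s = 1.98 * 6.546224 = 12.9615 s


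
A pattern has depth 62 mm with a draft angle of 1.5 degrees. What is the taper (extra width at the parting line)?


Formula: taper = depth * tan(draft_angle)
tan(1.5 deg) = 0.0261859
taper = 62 mm * 0.0261859 = 1.6235 mm

1.6235 mm


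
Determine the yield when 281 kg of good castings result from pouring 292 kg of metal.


Formula: Casting Yield = (W_good / W_total) * 100
Yield = (281 kg / 292 kg) * 100 = 96.2329%

Final answer: 96.2329%


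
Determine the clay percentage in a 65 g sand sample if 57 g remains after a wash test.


Formula: Clay% = (W_total - W_washed) / W_total * 100
Clay mass = 65 - 57 = 8 g
Clay% = 8 / 65 * 100 = 12.3077%

Answer: 12.3077%


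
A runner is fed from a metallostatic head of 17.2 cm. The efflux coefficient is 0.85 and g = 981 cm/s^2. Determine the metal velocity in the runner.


Formula: v = Cd * sqrt(2 * g * h)  (Torricelli with discharge coefficient)
2*g*h = 2 * 981 * 17.2 = 33746.4 cm^2/s^2
sqrt(33746.4) = 183.70193 cm/s
v = 0.85 * 183.70193 = 156.1466 cm/s

Final answer: 156.1466 cm/s


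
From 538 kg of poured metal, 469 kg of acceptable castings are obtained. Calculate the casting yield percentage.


Formula: Casting Yield = (W_good / W_total) * 100
Yield = (469 kg / 538 kg) * 100 = 87.1747%


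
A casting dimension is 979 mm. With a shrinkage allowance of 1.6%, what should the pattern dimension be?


Formula: L_pattern = L_casting * (1 + shrinkage_rate/100)
Shrinkage factor = 1 + 1.6/100 = 1.016
L_pattern = 979 mm * 1.016 = 994.6640 mm


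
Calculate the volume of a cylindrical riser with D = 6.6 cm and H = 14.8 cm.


Formula: V = pi * (D/2)^2 * H  (cylinder volume)
Radius = D/2 = 6.6/2 = 3.3 cm
V = pi * 3.3^2 * 14.8 = 506.3368 cm^3

Answer: 506.3368 cm^3


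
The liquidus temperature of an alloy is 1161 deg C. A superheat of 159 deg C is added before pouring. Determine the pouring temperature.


Formula: T_pour = T_melt + Superheat
T_pour = 1161 + 159 = 1320 deg C


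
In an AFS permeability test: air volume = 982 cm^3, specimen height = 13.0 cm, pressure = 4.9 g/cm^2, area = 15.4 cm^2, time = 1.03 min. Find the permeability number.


Formula: Permeability Number P = (V * H) / (p * A * t)
Numerator: V * H = 982 * 13.0 = 12766.0
Denominator: p * A * t = 4.9 * 15.4 * 1.03 = 77.7238
P = 12766.0 / 77.7238 = 164.2483

Final answer: 164.2483


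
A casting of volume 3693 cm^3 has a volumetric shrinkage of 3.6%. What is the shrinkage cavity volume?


Formula: V_shrink = V_casting * shrinkage_pct / 100
V_shrink = 3693 cm^3 * 3.6 / 100 = 132.9480 cm^3


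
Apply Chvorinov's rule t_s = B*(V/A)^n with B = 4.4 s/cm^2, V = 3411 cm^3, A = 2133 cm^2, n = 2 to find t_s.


Formula: t_s = B * (V/A)^n  (Chvorinov's rule, n=2)
Modulus M = V/A = 3411/2133 = 1.599156 cm
M^2 = 1.599156^2 = 2.557300 cm^2
t_s = 4.4 * 2.557300 = 11.2521 s

11.2521 s


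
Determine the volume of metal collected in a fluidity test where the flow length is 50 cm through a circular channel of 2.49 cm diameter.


Formula: V = pi * (d/2)^2 * L  (cylinder volume)
Radius = 2.49/2 = 1.245 cm
V = pi * 1.245^2 * 50 = 243.4774 cm^3


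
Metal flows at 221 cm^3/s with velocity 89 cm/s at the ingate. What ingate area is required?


Formula: A_ingate = Q / v  (continuity equation)
A = 221 cm^3/s / 89 cm/s = 2.4831 cm^2

Answer: 2.4831 cm^2


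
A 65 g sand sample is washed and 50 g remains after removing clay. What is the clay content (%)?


Formula: Clay% = (W_total - W_washed) / W_total * 100
Clay mass = 65 - 50 = 15 g
Clay% = 15 / 65 * 100 = 23.0769%


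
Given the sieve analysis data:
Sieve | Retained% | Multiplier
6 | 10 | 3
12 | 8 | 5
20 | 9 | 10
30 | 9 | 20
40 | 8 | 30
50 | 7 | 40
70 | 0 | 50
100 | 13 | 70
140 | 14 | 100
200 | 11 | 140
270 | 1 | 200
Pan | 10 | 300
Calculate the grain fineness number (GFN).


Formula: GFN = sum(pct * multiplier) / sum(pct)
sum(pct * multiplier) = 7910
sum(pct) = 100
GFN = 7910 / 100 = 79.10

Answer: 79.10


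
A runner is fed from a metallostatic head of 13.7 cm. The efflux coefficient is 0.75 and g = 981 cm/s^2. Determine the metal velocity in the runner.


Formula: v = Cd * sqrt(2 * g * h)  (Torricelli with discharge coefficient)
2*g*h = 2 * 981 * 13.7 = 26879.4 cm^2/s^2
sqrt(26879.4) = 163.94938 cm/s
v = 0.75 * 163.94938 = 122.9620 cm/s


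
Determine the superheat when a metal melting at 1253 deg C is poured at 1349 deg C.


Formula: Superheat = T_pour - T_melt
Superheat = 1349 - 1253 = 96 deg C

Final answer: 96 deg C


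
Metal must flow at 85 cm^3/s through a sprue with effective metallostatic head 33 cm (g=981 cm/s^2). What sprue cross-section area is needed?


Formula: v = sqrt(2*g*h), A = Q/v
Velocity: v = sqrt(2 * 981 * 33) = sqrt(64746) = 254.4524 cm/s
Sprue area: A = Q / v = 85 / 254.4524 = 0.3341 cm^2

Answer: 0.3341 cm^2


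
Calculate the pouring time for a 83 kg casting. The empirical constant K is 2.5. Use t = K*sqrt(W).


Formula: t = K * sqrt(W)
sqrt(W) = sqrt(83) = 9.11043
t = 2.5 * 9.11043 = 22.7761 s

Answer: 22.7761 s


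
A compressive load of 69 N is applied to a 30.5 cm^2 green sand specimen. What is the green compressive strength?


Formula: Compressive Strength = Force / Area
Strength = 69 N / 30.5 cm^2 = 2.2623 N/cm^2

2.2623 N/cm^2


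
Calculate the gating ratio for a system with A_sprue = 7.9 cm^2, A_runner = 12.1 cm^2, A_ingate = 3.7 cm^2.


Sprue:Runner:Ingate = 1 : 12.1/7.9 : 3.7/7.9 = 1:1.53:0.47

Final answer: 1:1.53:0.47


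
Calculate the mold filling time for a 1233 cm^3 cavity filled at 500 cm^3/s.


Formula: t_fill = V_mold / Q_flow
t = 1233 cm^3 / 500 cm^3/s = 2.4660 s

2.4660 s


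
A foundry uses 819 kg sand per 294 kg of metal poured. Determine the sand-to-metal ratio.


Formula: Sand-to-Metal Ratio = W_sand / W_metal
Ratio = 819 kg / 294 kg = 2.7857


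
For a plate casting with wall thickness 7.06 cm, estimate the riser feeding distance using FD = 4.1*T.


Formula: FD = 4.1 * T  (riser feeding-distance rule)
FD = 4.1 * 7.06 cm = 28.9460 cm

Final answer: 28.9460 cm


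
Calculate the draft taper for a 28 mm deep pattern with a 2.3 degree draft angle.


Formula: taper = depth * tan(draft_angle)
tan(2.3 deg) = 0.0401641
taper = 28 mm * 0.0401641 = 1.1246 mm

Final answer: 1.1246 mm


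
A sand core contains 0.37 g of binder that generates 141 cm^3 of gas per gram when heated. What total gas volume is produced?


Formula: V_gas = W_binder * gas_evolution_rate
V = 0.37 g * 141 cm^3/g = 52.1700 cm^3

Final answer: 52.1700 cm^3


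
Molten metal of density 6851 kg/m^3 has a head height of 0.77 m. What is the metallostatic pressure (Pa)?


Formula: P = rho * g * h
rho * g = 6851 * 9.81 = 67208.31 N/m^3
P = 67208.31 * 0.77 = 51750.3987 Pa

51750.3987 Pa


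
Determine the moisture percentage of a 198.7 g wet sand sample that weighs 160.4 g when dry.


Formula: MC = (W_wet - W_dry) / W_wet * 100
Water mass = 198.7 - 160.4 = 38.3 g
MC = 38.3 / 198.7 * 100 = 19.2753%

Final answer: 19.2753%


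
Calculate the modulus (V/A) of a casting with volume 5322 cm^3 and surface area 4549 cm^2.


Formula: Casting Modulus M = V / A
M = 5322 cm^3 / 4549 cm^2 = 1.1699 cm

1.1699 cm


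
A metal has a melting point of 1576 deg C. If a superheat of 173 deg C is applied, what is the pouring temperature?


Formula: T_pour = T_melt + Superheat
T_pour = 1576 + 173 = 1749 deg C

Final answer: 1749 deg C


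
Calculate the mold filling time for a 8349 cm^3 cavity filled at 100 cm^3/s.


Formula: t_fill = V_mold / Q_flow
t = 8349 cm^3 / 100 cm^3/s = 83.4900 s

Final answer: 83.4900 s


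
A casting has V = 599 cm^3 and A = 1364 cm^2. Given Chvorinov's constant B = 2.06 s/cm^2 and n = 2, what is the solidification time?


Formula: t_s = B * (V/A)^n  (Chvorinov's rule, n=2)
Modulus M = V/A = 599/1364 = 0.439150 cm
M^2 = 0.439150^2 = 0.192853 cm^2
t_s = 2.06 * 0.192853 = 0.3973 s

0.3973 s


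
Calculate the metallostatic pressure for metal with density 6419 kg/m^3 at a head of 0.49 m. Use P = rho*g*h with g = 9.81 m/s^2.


Formula: P = rho * g * h
rho * g = 6419 * 9.81 = 62970.39 N/m^3
P = 62970.39 * 0.49 = 30855.4911 Pa

Final answer: 30855.4911 Pa


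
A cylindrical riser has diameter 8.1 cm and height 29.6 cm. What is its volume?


Formula: V = pi * (D/2)^2 * H  (cylinder volume)
Radius = D/2 = 8.1/2 = 4.05 cm
V = pi * 4.05^2 * 29.6 = 1525.2872 cm^3

Final answer: 1525.2872 cm^3


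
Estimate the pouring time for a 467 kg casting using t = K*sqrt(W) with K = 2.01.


Formula: t = K * sqrt(W)
sqrt(W) = sqrt(467) = 21.61018
t = 2.01 * 21.61018 = 43.4365 s


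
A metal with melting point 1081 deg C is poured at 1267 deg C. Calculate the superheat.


Formula: Superheat = T_pour - T_melt
Superheat = 1267 - 1081 = 186 deg C


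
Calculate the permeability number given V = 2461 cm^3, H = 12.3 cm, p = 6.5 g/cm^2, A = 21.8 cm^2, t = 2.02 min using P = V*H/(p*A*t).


Formula: Permeability Number P = (V * H) / (p * A * t)
Numerator: V * H = 2461 * 12.3 = 30270.3
Denominator: p * A * t = 6.5 * 21.8 * 2.02 = 286.234
P = 30270.3 / 286.234 = 105.7537

Final answer: 105.7537


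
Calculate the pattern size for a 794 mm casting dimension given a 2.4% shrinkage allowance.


Formula: L_pattern = L_casting * (1 + shrinkage_rate/100)
Shrinkage factor = 1 + 2.4/100 = 1.024
L_pattern = 794 mm * 1.024 = 813.0560 mm

Final answer: 813.0560 mm


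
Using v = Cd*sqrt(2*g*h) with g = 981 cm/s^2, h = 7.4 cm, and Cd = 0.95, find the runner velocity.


Formula: v = Cd * sqrt(2 * g * h)  (Torricelli with discharge coefficient)
2*g*h = 2 * 981 * 7.4 = 14518.8 cm^2/s^2
sqrt(14518.8) = 120.49398 cm/s
v = 0.95 * 120.49398 = 114.4693 cm/s


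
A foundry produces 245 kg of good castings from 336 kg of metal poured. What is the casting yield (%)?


Formula: Casting Yield = (W_good / W_total) * 100
Yield = (245 kg / 336 kg) * 100 = 72.9167%


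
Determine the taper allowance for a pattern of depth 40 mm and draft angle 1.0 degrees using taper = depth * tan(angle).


Formula: taper = depth * tan(draft_angle)
tan(1.0 deg) = 0.0174551
taper = 40 mm * 0.0174551 = 0.6982 mm

0.6982 mm


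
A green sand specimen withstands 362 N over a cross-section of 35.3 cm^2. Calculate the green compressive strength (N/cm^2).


Formula: Compressive Strength = Force / Area
Strength = 362 N / 35.3 cm^2 = 10.2550 N/cm^2

Final answer: 10.2550 N/cm^2


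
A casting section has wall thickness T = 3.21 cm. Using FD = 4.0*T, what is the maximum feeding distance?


Formula: FD = 4.0 * T  (riser feeding-distance rule)
FD = 4.0 * 3.21 cm = 12.8400 cm

Final answer: 12.8400 cm


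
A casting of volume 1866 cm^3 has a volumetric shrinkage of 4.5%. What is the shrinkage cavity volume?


Formula: V_shrink = V_casting * shrinkage_pct / 100
V_shrink = 1866 cm^3 * 4.5 / 100 = 83.9700 cm^3

Answer: 83.9700 cm^3


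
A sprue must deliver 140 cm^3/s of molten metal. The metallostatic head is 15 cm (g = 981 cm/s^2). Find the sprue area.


Formula: v = sqrt(2*g*h), A = Q/v
Velocity: v = sqrt(2 * 981 * 15) = sqrt(29430) = 171.5517 cm/s
Sprue area: A = Q / v = 140 / 171.5517 = 0.8161 cm^2

0.8161 cm^2


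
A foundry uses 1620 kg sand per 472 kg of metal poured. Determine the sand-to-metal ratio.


Formula: Sand-to-Metal Ratio = W_sand / W_metal
Ratio = 1620 kg / 472 kg = 3.4322

3.4322


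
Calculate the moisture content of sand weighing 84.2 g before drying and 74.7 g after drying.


Formula: MC = (W_wet - W_dry) / W_wet * 100
Water mass = 84.2 - 74.7 = 9.5 g
MC = 9.5 / 84.2 * 100 = 11.2827%

Final answer: 11.2827%


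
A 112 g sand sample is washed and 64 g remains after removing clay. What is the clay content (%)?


Formula: Clay% = (W_total - W_washed) / W_total * 100
Clay mass = 112 - 64 = 48 g
Clay% = 48 / 112 * 100 = 42.8571%


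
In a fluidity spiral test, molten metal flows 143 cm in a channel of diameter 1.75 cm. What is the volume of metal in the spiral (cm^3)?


Formula: V = pi * (d/2)^2 * L  (cylinder volume)
Radius = 1.75/2 = 0.875 cm
V = pi * 0.875^2 * 143 = 343.9553 cm^3


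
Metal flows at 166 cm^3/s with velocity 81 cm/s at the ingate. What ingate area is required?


Formula: A_ingate = Q / v  (continuity equation)
A = 166 cm^3/s / 81 cm/s = 2.0494 cm^2


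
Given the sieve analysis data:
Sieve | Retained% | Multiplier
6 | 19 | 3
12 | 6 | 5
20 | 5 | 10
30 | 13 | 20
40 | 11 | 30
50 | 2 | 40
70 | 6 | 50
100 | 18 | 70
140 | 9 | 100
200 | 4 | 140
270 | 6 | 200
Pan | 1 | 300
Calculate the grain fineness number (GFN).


Formula: GFN = sum(pct * multiplier) / sum(pct)
sum(pct * multiplier) = 5327
sum(pct) = 100
GFN = 5327 / 100 = 53.27

53.27


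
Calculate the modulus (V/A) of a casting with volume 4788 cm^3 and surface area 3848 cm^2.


Formula: Casting Modulus M = V / A
M = 4788 cm^3 / 3848 cm^2 = 1.2443 cm


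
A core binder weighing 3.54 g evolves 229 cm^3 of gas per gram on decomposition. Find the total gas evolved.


Formula: V_gas = W_binder * gas_evolution_rate
V = 3.54 g * 229 cm^3/g = 810.6600 cm^3

Answer: 810.6600 cm^3


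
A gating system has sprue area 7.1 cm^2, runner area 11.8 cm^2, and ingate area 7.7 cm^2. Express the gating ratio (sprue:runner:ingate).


Sprue:Runner:Ingate = 1 : 11.8/7.1 : 7.7/7.1 = 1:1.66:1.08

Answer: 1:1.66:1.08


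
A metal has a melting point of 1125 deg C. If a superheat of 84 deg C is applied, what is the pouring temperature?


Formula: T_pour = T_melt + Superheat
T_pour = 1125 + 84 = 1209 deg C

1209 deg C


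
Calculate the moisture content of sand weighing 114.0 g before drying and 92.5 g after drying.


Formula: MC = (W_wet - W_dry) / W_wet * 100
Water mass = 114.0 - 92.5 = 21.5 g
MC = 21.5 / 114.0 * 100 = 18.8596%

Final answer: 18.8596%


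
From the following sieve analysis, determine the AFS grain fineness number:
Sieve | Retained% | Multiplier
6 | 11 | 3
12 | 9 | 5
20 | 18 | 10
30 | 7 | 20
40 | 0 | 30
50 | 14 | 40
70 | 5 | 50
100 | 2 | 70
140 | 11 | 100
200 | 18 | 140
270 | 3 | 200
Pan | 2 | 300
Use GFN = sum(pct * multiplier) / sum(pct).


Formula: GFN = sum(pct * multiplier) / sum(pct)
sum(pct * multiplier) = 6168
sum(pct) = 100
GFN = 6168 / 100 = 61.68

61.68


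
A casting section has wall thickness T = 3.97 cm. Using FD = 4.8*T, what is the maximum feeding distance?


Formula: FD = 4.8 * T  (riser feeding-distance rule)
FD = 4.8 * 3.97 cm = 19.0560 cm


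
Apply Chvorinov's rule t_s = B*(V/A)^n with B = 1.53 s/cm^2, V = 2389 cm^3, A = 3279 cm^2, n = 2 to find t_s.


Formula: t_s = B * (V/A)^n  (Chvorinov's rule, n=2)
Modulus M = V/A = 2389/3279 = 0.728576 cm
M^2 = 0.728576^2 = 0.530823 cm^2
t_s = 1.53 * 0.530823 = 0.8122 s

0.8122 s


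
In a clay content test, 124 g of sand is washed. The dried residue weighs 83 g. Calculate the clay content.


Formula: Clay% = (W_total - W_washed) / W_total * 100
Clay mass = 124 - 83 = 41 g
Clay% = 41 / 124 * 100 = 33.0645%

Answer: 33.0645%


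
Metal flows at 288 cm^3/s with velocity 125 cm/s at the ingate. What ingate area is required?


Formula: A_ingate = Q / v  (continuity equation)
A = 288 cm^3/s / 125 cm/s = 2.3040 cm^2

Answer: 2.3040 cm^2


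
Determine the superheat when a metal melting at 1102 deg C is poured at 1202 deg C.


Formula: Superheat = T_pour - T_melt
Superheat = 1202 - 1102 = 100 deg C

Final answer: 100 deg C


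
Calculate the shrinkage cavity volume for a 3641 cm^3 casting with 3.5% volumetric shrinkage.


Formula: V_shrink = V_casting * shrinkage_pct / 100
V_shrink = 3641 cm^3 * 3.5 / 100 = 127.4350 cm^3

Answer: 127.4350 cm^3


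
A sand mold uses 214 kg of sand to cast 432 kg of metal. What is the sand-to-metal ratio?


Formula: Sand-to-Metal Ratio = W_sand / W_metal
Ratio = 214 kg / 432 kg = 0.4954

Answer: 0.4954


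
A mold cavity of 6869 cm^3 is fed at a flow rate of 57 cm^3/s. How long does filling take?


Formula: t_fill = V_mold / Q_flow
t = 6869 cm^3 / 57 cm^3/s = 120.5088 s

120.5088 s


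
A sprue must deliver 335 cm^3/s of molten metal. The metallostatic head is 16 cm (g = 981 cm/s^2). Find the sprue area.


Formula: v = sqrt(2*g*h), A = Q/v
Velocity: v = sqrt(2 * 981 * 16) = sqrt(31392) = 177.1779 cm/s
Sprue area: A = Q / v = 335 / 177.1779 = 1.8908 cm^2


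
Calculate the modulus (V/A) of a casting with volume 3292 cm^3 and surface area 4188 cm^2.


Formula: Casting Modulus M = V / A
M = 3292 cm^3 / 4188 cm^2 = 0.7861 cm

Answer: 0.7861 cm


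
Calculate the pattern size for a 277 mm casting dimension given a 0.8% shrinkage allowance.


Formula: L_pattern = L_casting * (1 + shrinkage_rate/100)
Shrinkage factor = 1 + 0.8/100 = 1.008
L_pattern = 277 mm * 1.008 = 279.2160 mm


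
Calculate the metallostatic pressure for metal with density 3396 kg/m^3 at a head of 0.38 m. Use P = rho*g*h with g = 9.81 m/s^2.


Formula: P = rho * g * h
rho * g = 3396 * 9.81 = 33314.76 N/m^3
P = 33314.76 * 0.38 = 12659.6088 Pa

12659.6088 Pa


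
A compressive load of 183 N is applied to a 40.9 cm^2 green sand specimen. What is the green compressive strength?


Formula: Compressive Strength = Force / Area
Strength = 183 N / 40.9 cm^2 = 4.4743 N/cm^2

4.4743 N/cm^2


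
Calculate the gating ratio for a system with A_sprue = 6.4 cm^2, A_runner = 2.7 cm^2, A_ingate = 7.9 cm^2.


Sprue:Runner:Ingate = 1 : 2.7/6.4 : 7.9/6.4 = 1:0.42:1.23

Final answer: 1:0.42:1.23


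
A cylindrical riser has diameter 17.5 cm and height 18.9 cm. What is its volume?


Formula: V = pi * (D/2)^2 * H  (cylinder volume)
Radius = D/2 = 17.5/2 = 8.75 cm
V = pi * 8.75^2 * 18.9 = 4545.9827 cm^3


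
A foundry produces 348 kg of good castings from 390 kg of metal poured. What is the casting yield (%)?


Formula: Casting Yield = (W_good / W_total) * 100
Yield = (348 kg / 390 kg) * 100 = 89.2308%


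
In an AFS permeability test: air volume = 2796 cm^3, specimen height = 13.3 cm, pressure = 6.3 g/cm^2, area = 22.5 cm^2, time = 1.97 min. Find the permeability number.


Formula: Permeability Number P = (V * H) / (p * A * t)
Numerator: V * H = 2796 * 13.3 = 37186.8
Denominator: p * A * t = 6.3 * 22.5 * 1.97 = 279.2475
P = 37186.8 / 279.2475 = 133.1679


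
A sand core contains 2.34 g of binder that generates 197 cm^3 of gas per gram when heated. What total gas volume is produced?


Formula: V_gas = W_binder * gas_evolution_rate
V = 2.34 g * 197 cm^3/g = 460.9800 cm^3

Final answer: 460.9800 cm^3


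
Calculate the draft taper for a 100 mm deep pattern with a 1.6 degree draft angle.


Formula: taper = depth * tan(draft_angle)
tan(1.6 deg) = 0.0279325
taper = 100 mm * 0.0279325 = 2.7933 mm


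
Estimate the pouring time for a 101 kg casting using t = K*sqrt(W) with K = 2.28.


Formula: t = K * sqrt(W)
sqrt(W) = sqrt(101) = 10.04988
t = 2.28 * 10.04988 = 22.9137 s

Final answer: 22.9137 s


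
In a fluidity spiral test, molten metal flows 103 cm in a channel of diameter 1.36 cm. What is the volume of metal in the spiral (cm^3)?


Formula: V = pi * (d/2)^2 * L  (cylinder volume)
Radius = 1.36/2 = 0.68 cm
V = pi * 0.68^2 * 103 = 149.6253 cm^3

Answer: 149.6253 cm^3


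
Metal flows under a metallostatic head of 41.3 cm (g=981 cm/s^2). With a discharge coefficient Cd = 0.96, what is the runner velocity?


Formula: v = Cd * sqrt(2 * g * h)  (Torricelli with discharge coefficient)
2*g*h = 2 * 981 * 41.3 = 81030.6 cm^2/s^2
sqrt(81030.6) = 284.65874 cm/s
v = 0.96 * 284.65874 = 273.2724 cm/s

273.2724 cm/s


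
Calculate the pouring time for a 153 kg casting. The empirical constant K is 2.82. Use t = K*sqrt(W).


Formula: t = K * sqrt(W)
sqrt(W) = sqrt(153) = 12.36932
t = 2.82 * 12.36932 = 34.8815 s

Final answer: 34.8815 s


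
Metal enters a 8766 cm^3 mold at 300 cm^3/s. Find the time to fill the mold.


Formula: t_fill = V_mold / Q_flow
t = 8766 cm^3 / 300 cm^3/s = 29.2200 s


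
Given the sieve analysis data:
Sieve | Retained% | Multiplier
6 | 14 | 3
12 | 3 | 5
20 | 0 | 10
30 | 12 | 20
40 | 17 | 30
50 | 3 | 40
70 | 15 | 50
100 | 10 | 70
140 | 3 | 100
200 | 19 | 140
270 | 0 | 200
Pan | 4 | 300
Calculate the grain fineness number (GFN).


Formula: GFN = sum(pct * multiplier) / sum(pct)
sum(pct * multiplier) = 6537
sum(pct) = 100
GFN = 6537 / 100 = 65.37


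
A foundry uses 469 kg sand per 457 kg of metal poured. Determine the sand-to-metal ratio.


Formula: Sand-to-Metal Ratio = W_sand / W_metal
Ratio = 469 kg / 457 kg = 1.0263

1.0263


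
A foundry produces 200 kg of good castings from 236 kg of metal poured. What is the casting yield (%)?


Formula: Casting Yield = (W_good / W_total) * 100
Yield = (200 kg / 236 kg) * 100 = 84.7458%

84.7458%


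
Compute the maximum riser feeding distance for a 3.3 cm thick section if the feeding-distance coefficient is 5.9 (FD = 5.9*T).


Formula: FD = 5.9 * T  (riser feeding-distance rule)
FD = 5.9 * 3.3 cm = 19.4700 cm

Final answer: 19.4700 cm


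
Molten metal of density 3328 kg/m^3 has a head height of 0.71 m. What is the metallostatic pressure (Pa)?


Formula: P = rho * g * h
rho * g = 3328 * 9.81 = 32647.68 N/m^3
P = 32647.68 * 0.71 = 23179.8528 Pa


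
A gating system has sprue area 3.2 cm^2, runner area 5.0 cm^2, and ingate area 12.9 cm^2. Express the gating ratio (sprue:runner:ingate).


Sprue:Runner:Ingate = 1 : 5.0/3.2 : 12.9/3.2 = 1:1.56:4.03

1:1.56:4.03


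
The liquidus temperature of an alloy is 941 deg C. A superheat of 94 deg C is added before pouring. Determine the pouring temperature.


Formula: T_pour = T_melt + Superheat
T_pour = 941 + 94 = 1035 deg C

Final answer: 1035 deg C


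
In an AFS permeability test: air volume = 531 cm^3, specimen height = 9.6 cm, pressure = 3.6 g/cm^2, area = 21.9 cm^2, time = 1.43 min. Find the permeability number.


Formula: Permeability Number P = (V * H) / (p * A * t)
Numerator: V * H = 531 * 9.6 = 5097.6
Denominator: p * A * t = 3.6 * 21.9 * 1.43 = 112.7412
P = 5097.6 / 112.7412 = 45.2151

Answer: 45.2151


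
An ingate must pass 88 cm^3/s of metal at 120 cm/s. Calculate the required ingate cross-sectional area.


Formula: A_ingate = Q / v  (continuity equation)
A = 88 cm^3/s / 120 cm/s = 0.7333 cm^2


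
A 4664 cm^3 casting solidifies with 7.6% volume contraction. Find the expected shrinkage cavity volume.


Formula: V_shrink = V_casting * shrinkage_pct / 100
V_shrink = 4664 cm^3 * 7.6 / 100 = 354.4640 cm^3

354.4640 cm^3


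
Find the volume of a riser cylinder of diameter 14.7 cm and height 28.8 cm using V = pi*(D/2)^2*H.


Formula: V = pi * (D/2)^2 * H  (cylinder volume)
Radius = D/2 = 14.7/2 = 7.35 cm
V = pi * 7.35^2 * 28.8 = 4887.8406 cm^3

4887.8406 cm^3


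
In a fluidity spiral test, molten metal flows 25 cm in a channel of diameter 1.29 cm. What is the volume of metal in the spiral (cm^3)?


Formula: V = pi * (d/2)^2 * L  (cylinder volume)
Radius = 1.29/2 = 0.645 cm
V = pi * 0.645^2 * 25 = 32.6745 cm^3

32.6745 cm^3


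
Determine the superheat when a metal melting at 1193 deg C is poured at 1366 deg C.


Formula: Superheat = T_pour - T_melt
Superheat = 1366 - 1193 = 173 deg C


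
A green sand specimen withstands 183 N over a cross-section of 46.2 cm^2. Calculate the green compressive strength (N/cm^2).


Formula: Compressive Strength = Force / Area
Strength = 183 N / 46.2 cm^2 = 3.9610 N/cm^2


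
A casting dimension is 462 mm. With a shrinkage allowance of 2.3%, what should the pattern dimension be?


Formula: L_pattern = L_casting * (1 + shrinkage_rate/100)
Shrinkage factor = 1 + 2.3/100 = 1.023
L_pattern = 462 mm * 1.023 = 472.6260 mm

Final answer: 472.6260 mm


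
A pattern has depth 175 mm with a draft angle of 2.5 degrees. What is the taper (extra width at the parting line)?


Formula: taper = depth * tan(draft_angle)
tan(2.5 deg) = 0.0436609
taper = 175 mm * 0.0436609 = 7.6407 mm

7.6407 mm


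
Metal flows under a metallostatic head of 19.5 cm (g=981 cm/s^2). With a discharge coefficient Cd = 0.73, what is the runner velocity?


Formula: v = Cd * sqrt(2 * g * h)  (Torricelli with discharge coefficient)
2*g*h = 2 * 981 * 19.5 = 38259.0 cm^2/s^2
sqrt(38259.0) = 195.59908 cm/s
v = 0.73 * 195.59908 = 142.7873 cm/s

Final answer: 142.7873 cm/s


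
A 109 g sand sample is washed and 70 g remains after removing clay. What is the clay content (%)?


Formula: Clay% = (W_total - W_washed) / W_total * 100
Clay mass = 109 - 70 = 39 g
Clay% = 39 / 109 * 100 = 35.7798%

Answer: 35.7798%


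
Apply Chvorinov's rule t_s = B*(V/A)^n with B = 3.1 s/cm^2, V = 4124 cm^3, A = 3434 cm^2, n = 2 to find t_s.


Formula: t_s = B * (V/A)^n  (Chvorinov's rule, n=2)
Modulus M = V/A = 4124/3434 = 1.200932 cm
M^2 = 1.200932^2 = 1.442238 cm^2
t_s = 3.1 * 1.442238 = 4.4709 s

Final answer: 4.4709 s


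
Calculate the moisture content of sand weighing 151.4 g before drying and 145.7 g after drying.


Formula: MC = (W_wet - W_dry) / W_wet * 100
Water mass = 151.4 - 145.7 = 5.7 g
MC = 5.7 / 151.4 * 100 = 3.7649%

3.7649%


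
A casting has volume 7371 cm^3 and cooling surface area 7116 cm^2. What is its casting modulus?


Formula: Casting Modulus M = V / A
M = 7371 cm^3 / 7116 cm^2 = 1.0358 cm


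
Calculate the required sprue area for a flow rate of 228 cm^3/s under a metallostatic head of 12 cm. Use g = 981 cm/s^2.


Formula: v = sqrt(2*g*h), A = Q/v
Velocity: v = sqrt(2 * 981 * 12) = sqrt(23544) = 153.4405 cm/s
Sprue area: A = Q / v = 228 / 153.4405 = 1.4859 cm^2

1.4859 cm^2


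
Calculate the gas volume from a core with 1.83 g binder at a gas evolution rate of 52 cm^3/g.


Formula: V_gas = W_binder * gas_evolution_rate
V = 1.83 g * 52 cm^3/g = 95.1600 cm^3

95.1600 cm^3


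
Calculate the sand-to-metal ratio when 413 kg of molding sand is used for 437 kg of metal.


Formula: Sand-to-Metal Ratio = W_sand / W_metal
Ratio = 413 kg / 437 kg = 0.9451

Answer: 0.9451


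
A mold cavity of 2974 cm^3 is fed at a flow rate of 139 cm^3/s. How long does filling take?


Formula: t_fill = V_mold / Q_flow
t = 2974 cm^3 / 139 cm^3/s = 21.3957 s

Answer: 21.3957 s


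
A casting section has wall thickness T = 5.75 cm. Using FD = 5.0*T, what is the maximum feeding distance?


Formula: FD = 5.0 * T  (riser feeding-distance rule)
FD = 5.0 * 5.75 cm = 28.7500 cm

Final answer: 28.7500 cm


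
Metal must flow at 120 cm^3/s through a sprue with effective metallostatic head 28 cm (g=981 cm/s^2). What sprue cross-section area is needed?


Formula: v = sqrt(2*g*h), A = Q/v
Velocity: v = sqrt(2 * 981 * 28) = sqrt(54936) = 234.3843 cm/s
Sprue area: A = Q / v = 120 / 234.3843 = 0.5120 cm^2

Answer: 0.5120 cm^2


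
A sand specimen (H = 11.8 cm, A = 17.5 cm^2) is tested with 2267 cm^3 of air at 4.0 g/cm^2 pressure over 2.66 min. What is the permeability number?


Formula: Permeability Number P = (V * H) / (p * A * t)
Numerator: V * H = 2267 * 11.8 = 26750.6
Denominator: p * A * t = 4.0 * 17.5 * 2.66 = 186.2
P = 26750.6 / 186.2 = 143.6660


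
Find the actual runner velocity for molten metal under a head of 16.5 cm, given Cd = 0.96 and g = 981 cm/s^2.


Formula: v = Cd * sqrt(2 * g * h)  (Torricelli with discharge coefficient)
2*g*h = 2 * 981 * 16.5 = 32373.0 cm^2/s^2
sqrt(32373.0) = 179.92498 cm/s
v = 0.96 * 179.92498 = 172.7280 cm/s

Answer: 172.7280 cm/s


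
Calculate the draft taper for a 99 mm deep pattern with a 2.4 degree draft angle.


Formula: taper = depth * tan(draft_angle)
tan(2.4 deg) = 0.0419124
taper = 99 mm * 0.0419124 = 4.1493 mm


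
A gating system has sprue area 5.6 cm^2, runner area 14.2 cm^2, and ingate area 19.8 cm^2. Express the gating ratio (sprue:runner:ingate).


Sprue:Runner:Ingate = 1 : 14.2/5.6 : 19.8/5.6 = 1:2.54:3.54

1:2.54:3.54


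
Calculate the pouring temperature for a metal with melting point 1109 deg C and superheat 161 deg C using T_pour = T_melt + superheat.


Formula: T_pour = T_melt + Superheat
T_pour = 1109 + 161 = 1270 deg C


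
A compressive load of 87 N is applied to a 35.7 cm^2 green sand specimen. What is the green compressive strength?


Formula: Compressive Strength = Force / Area
Strength = 87 N / 35.7 cm^2 = 2.4370 N/cm^2


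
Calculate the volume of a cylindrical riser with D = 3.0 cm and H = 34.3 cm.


Formula: V = pi * (D/2)^2 * H  (cylinder volume)
Radius = D/2 = 3.0/2 = 1.5 cm
V = pi * 1.5^2 * 34.3 = 242.4524 cm^3

242.4524 cm^3


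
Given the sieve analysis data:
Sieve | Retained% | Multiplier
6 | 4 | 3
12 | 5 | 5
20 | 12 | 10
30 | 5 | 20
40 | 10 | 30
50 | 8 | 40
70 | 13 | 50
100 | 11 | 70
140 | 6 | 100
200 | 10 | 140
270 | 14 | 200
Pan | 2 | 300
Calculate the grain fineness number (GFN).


Formula: GFN = sum(pct * multiplier) / sum(pct)
sum(pct * multiplier) = 7697
sum(pct) = 100
GFN = 7697 / 100 = 76.97

76.97


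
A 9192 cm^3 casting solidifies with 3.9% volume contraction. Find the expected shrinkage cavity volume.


Formula: V_shrink = V_casting * shrinkage_pct / 100
V_shrink = 9192 cm^3 * 3.9 / 100 = 358.4880 cm^3

358.4880 cm^3


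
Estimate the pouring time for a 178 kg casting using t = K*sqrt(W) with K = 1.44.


Formula: t = K * sqrt(W)
sqrt(W) = sqrt(178) = 13.34166
t = 1.44 * 13.34166 = 19.2120 s

Answer: 19.2120 s


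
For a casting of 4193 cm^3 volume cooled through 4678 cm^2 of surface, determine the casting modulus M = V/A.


Formula: Casting Modulus M = V / A
M = 4193 cm^3 / 4678 cm^2 = 0.8963 cm

0.8963 cm


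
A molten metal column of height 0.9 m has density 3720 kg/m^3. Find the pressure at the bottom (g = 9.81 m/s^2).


Formula: P = rho * g * h
rho * g = 3720 * 9.81 = 36493.2 N/m^3
P = 36493.2 * 0.9 = 32843.8800 Pa

Answer: 32843.8800 Pa


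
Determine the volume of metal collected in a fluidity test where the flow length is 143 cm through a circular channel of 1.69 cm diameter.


Formula: V = pi * (d/2)^2 * L  (cylinder volume)
Radius = 1.69/2 = 0.845 cm
V = pi * 0.845^2 * 143 = 320.7741 cm^3

Answer: 320.7741 cm^3


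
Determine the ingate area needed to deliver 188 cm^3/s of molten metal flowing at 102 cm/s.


Formula: A_ingate = Q / v  (continuity equation)
A = 188 cm^3/s / 102 cm/s = 1.8431 cm^2


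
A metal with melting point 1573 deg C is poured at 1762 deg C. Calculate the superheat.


Formula: Superheat = T_pour - T_melt
Superheat = 1762 - 1573 = 189 deg C

Answer: 189 deg C


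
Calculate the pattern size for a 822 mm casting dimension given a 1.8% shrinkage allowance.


Formula: L_pattern = L_casting * (1 + shrinkage_rate/100)
Shrinkage factor = 1 + 1.8/100 = 1.018
L_pattern = 822 mm * 1.018 = 836.7960 mm


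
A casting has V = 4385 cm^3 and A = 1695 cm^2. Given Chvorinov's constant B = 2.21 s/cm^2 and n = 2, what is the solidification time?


Formula: t_s = B * (V/A)^n  (Chvorinov's rule, n=2)
Modulus M = V/A = 4385/1695 = 2.587021 cm
M^2 = 2.587021^2 = 6.692678 cm^2
t_s = 2.21 * 6.692678 = 14.7908 s


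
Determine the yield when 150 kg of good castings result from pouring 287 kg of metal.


Formula: Casting Yield = (W_good / W_total) * 100
Yield = (150 kg / 287 kg) * 100 = 52.2648%


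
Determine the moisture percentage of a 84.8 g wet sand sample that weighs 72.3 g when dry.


Formula: MC = (W_wet - W_dry) / W_wet * 100
Water mass = 84.8 - 72.3 = 12.5 g
MC = 12.5 / 84.8 * 100 = 14.7406%


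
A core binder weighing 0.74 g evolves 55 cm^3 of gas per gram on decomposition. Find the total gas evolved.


Formula: V_gas = W_binder * gas_evolution_rate
V = 0.74 g * 55 cm^3/g = 40.7000 cm^3

40.7000 cm^3


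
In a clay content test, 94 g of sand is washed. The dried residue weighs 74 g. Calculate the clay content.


Formula: Clay% = (W_total - W_washed) / W_total * 100
Clay mass = 94 - 74 = 20 g
Clay% = 20 / 94 * 100 = 21.2766%

Answer: 21.2766%


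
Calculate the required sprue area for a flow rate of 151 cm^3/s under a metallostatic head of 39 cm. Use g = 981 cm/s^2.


Formula: v = sqrt(2*g*h), A = Q/v
Velocity: v = sqrt(2 * 981 * 39) = sqrt(76518) = 276.6189 cm/s
Sprue area: A = Q / v = 151 / 276.6189 = 0.5459 cm^2

Final answer: 0.5459 cm^2


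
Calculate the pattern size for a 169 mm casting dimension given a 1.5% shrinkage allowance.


Formula: L_pattern = L_casting * (1 + shrinkage_rate/100)
Shrinkage factor = 1 + 1.5/100 = 1.015
L_pattern = 169 mm * 1.015 = 171.5350 mm

Final answer: 171.5350 mm


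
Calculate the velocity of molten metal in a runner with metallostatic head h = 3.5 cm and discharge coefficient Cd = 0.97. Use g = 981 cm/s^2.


Formula: v = Cd * sqrt(2 * g * h)  (Torricelli with discharge coefficient)
2*g*h = 2 * 981 * 3.5 = 6867.0 cm^2/s^2
sqrt(6867.0) = 82.86736 cm/s
v = 0.97 * 82.86736 = 80.3813 cm/s

80.3813 cm/s


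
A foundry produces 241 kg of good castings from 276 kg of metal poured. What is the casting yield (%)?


Formula: Casting Yield = (W_good / W_total) * 100
Yield = (241 kg / 276 kg) * 100 = 87.3188%

Final answer: 87.3188%


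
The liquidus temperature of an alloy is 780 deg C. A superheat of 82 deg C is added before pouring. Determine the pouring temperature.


Formula: T_pour = T_melt + Superheat
T_pour = 780 + 82 = 862 deg C

Answer: 862 deg C


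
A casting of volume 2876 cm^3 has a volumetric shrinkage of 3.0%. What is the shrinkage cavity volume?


Formula: V_shrink = V_casting * shrinkage_pct / 100
V_shrink = 2876 cm^3 * 3.0 / 100 = 86.2800 cm^3


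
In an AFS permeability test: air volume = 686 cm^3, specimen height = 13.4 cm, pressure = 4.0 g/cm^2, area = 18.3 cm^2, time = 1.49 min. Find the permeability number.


Formula: Permeability Number P = (V * H) / (p * A * t)
Numerator: V * H = 686 * 13.4 = 9192.4
Denominator: p * A * t = 4.0 * 18.3 * 1.49 = 109.068
P = 9192.4 / 109.068 = 84.2814

84.2814
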